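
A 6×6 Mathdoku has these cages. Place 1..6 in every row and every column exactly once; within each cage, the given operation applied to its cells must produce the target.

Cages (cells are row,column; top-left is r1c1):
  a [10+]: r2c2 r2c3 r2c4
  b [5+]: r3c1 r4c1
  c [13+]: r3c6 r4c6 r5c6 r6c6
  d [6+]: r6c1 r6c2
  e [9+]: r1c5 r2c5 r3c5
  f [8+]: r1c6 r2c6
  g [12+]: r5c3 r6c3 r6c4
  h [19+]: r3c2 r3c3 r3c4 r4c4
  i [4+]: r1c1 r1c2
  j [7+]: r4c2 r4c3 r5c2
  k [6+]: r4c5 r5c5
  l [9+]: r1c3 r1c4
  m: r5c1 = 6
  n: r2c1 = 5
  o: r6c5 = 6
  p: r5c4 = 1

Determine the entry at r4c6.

Cage n is given, leaving r2c1 = 5.
Cage m is a single given cell; hence r5c1 = 6.
Cage p is given, so r5c4 = 1.
Cage o is given, leaving r6c5 = 6.
The only place for 4 in row 2 is r2c5.
The two cells of cage k must have sum 6, leaving r4c5 = 1.
Cage k's pair has sum 6, which forces r5c5 = 5.
The 3 cells of cage j must have sum 7; hence r4c2 = 3.
The 3 cells of cage j must have sum 7, leaving r4c3 = 2.
Cage j needs sum 7, which forces r5c2 = 2.
Cage i's pair has sum 4, which forces r1c1 = 3.
3 is placed in column 2; hence r1c2 = 1.
3 is placed in row 1, so r1c5 = 2.
Column 2 already has 1, leaving r2c2 = 6.
6 is placed in row 2, which forces r2c4 = 3.
Row 2 now contains 3, leaving r2c6 = 2.
Cage b's pair has sum 5, so r3c1 = 1.
Column 5 already has 2, leaving r3c5 = 3.
Row 4 now contains 2, leaving r4c1 = 4.
Column 1 now contains 1, so r6c1 = 2.
Cage f's pair has sum 8, which forces r1c6 = 6.
Row 2 now contains 3; hence r2c3 = 1.
The 4 cells of cage h must have sum 19; hence r3c2 = 5.
The 4 cells of cage h must have sum 19, so r3c3 = 6.
Cage h needs sum 19, which forces r3c4 = 2.
The 4 cells of cage c must have sum 13, which forces r3c6 = 4.
Cage h needs sum 19; hence r4c4 = 6.
Cage c needs sum 13, so r4c6 = 5.
The 4 cells of cage c must have sum 13; hence r5c6 = 3.
Cage d's pair has sum 6, leaving r6c2 = 4.
4 is placed in row 6; hence r6c4 = 5.
Cage c needs sum 13, leaving r6c6 = 1.
Cage l's pair has sum 9; hence r1c3 = 5.
5 is placed in column 4, which forces r1c4 = 4.
Row 5 now contains 3; hence r5c3 = 4.
Row 6 now contains 5, which forces r6c3 = 3.
Filled in: 3 1 5 4 2 6 / 5 6 1 3 4 2 / 1 5 6 2 3 4 / 4 3 2 6 1 5 / 6 2 4 1 5 3 / 2 4 3 5 6 1.

5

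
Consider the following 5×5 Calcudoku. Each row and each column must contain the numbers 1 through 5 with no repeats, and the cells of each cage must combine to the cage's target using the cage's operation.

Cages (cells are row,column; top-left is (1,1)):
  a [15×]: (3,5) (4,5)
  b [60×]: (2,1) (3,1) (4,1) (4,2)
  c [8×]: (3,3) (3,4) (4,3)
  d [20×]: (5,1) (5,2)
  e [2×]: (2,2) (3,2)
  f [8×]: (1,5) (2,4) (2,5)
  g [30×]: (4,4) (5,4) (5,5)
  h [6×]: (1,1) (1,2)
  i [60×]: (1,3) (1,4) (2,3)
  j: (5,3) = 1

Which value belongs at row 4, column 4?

5

J is a freebie; hence (5,3) = 1.
Cage c needs product 8, so (3,4) = 1.
Cage e's pair has product 2, so (2,2) = 1.
Row 3 already has 1; hence (3,2) = 2.
Row 3 now contains 2, so (3,3) = 4.
4 is placed in column 3, so (4,3) = 2.
The two cells of cage h must have product 6, which forces (1,1) = 2.
Column 2 now contains 2, so (1,2) = 3.
Row 1 already has 3, which forces (1,3) = 5.
The 3 cells of cage i must have product 60; hence (1,4) = 4.
The 3 cells of cage f must have product 8, so (1,5) = 1.
Column 3 already has 5; hence (2,3) = 3.
4 is placed in column 4; hence (2,4) = 2.
Row 2 already has 2; hence (2,5) = 4.
Cage b has product 60, so (4,1) = 1.
Row 2 now contains 4; hence (2,1) = 5.
Cage b needs product 60, so (3,1) = 3.
Row 3 now contains 3, so (3,5) = 5.
Cage b has product 60, which forces (4,2) = 4.
5 is placed in column 5, so (4,5) = 3.
Column 1 already has 5; hence (5,1) = 4.
4 is placed in column 2, which forces (5,2) = 5.
Row 5 now contains 5, so (5,4) = 3.
Cage g needs product 30, so (5,5) = 2.
Row 4 already has 3, leaving (4,4) = 5.
Completed grid: 2 3 5 4 1 / 5 1 3 2 4 / 3 2 4 1 5 / 1 4 2 5 3 / 4 5 1 3 2.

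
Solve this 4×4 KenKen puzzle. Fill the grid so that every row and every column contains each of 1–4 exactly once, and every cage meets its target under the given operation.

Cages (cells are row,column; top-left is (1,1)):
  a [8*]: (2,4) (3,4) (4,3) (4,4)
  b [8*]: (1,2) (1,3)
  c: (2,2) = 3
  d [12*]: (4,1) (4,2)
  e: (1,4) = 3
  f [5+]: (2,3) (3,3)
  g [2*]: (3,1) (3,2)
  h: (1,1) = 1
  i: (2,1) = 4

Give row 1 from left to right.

Cage h is given, which forces (1,1) = 1.
Cage e is given, leaving (1,4) = 3.
Cage i is given, which forces (2,1) = 4.
Cage c is a single given cell, which forces (2,2) = 3.
1 is placed in column 1, so (3,1) = 2.
Row 3 now contains 2, so (3,2) = 1.
Row 3 already has 1; hence (3,4) = 4.
4 is placed in column 1, leaving (4,1) = 3.
Column 2 now contains 3, leaving (4,2) = 4.
Cage a needs product 8; hence (4,3) = 1.
4 is placed in column 4; hence (4,4) = 2.
Column 2 already has 4, which forces (1,2) = 2.
Cage b's pair has product 8, so (1,3) = 4.
Column 3 now contains 1, leaving (2,3) = 2.
Column 4 now contains 2; hence (2,4) = 1.
4 is placed in row 3, so (3,3) = 3.
Filled in: 1 2 4 3 / 4 3 2 1 / 2 1 3 4 / 3 4 1 2.

1 2 4 3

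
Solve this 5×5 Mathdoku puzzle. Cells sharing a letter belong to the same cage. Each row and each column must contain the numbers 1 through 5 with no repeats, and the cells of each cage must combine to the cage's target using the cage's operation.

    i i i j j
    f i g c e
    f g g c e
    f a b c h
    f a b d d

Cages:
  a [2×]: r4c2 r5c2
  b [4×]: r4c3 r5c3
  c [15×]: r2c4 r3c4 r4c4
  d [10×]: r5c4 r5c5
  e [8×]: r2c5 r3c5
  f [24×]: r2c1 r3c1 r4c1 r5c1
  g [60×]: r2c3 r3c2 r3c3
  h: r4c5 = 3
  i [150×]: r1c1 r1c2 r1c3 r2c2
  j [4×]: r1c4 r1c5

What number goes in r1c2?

3

Cage i has product 150, leaving r2c2 = 5.
Cage h is given, so r4c5 = 3.
Cage g needs product 60, so r3c3 = 5.
Cage i has product 150; hence r1c1 = 5.
Cage c has product 15, leaving r4c4 = 5.
Column 4 already has 5, leaving r5c4 = 2.
Row 5 already has 2, so r5c5 = 5.
Cage a's pair has product 2; hence r4c2 = 2.
Row 5 already has 2, leaving r5c2 = 1.
Row 5 now contains 1, which forces r5c3 = 4.
2 is placed in column 2, leaving r1c2 = 3.
Cage i has product 150, which forces r1c3 = 2.
Column 3 already has 4, which forces r2c3 = 3.
Row 2 already has 3, which forces r2c4 = 1.
Cage g has product 60, leaving r3c2 = 4.
1 is placed in column 4, leaving r3c4 = 3.
Row 3 already has 4; hence r3c5 = 2.
Column 3 already has 4; hence r4c3 = 1.
Row 5 now contains 4, leaving r5c1 = 3.
1 is placed in column 4, leaving r1c4 = 4.
Cage j's pair has product 4, so r1c5 = 1.
The 4 cells of cage f must have product 24, so r2c1 = 2.
Column 5 already has 2, which forces r2c5 = 4.
Row 3 already has 2, which forces r3c1 = 1.
Row 4 now contains 1, so r4c1 = 4.
Filled in: 5 3 2 4 1 / 2 5 3 1 4 / 1 4 5 3 2 / 4 2 1 5 3 / 3 1 4 2 5.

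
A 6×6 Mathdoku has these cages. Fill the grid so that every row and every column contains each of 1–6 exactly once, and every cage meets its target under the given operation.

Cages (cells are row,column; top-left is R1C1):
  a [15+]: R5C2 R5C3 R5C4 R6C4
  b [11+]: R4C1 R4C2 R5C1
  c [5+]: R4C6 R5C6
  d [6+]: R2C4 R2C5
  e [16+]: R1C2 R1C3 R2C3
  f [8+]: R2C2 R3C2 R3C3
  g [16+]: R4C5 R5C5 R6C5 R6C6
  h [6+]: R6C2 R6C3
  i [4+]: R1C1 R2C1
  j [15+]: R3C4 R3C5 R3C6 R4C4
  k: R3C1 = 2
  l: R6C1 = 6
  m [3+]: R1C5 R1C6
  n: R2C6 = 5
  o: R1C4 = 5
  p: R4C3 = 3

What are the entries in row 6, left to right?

Cage o is given, which forces R1C4 = 5.
Cage n is a single given cell; hence R2C6 = 5.
Cage k is given, so R3C1 = 2.
Cage p is a single given cell; hence R4C3 = 3.
Cage l is a single given cell, leaving R6C1 = 6.
5 is placed in row 1, leaving R1C2 = 6.
Cage e needs sum 16, leaving R1C3 = 4.
Row 2 already has 5, leaving R2C3 = 6.
The only place for 3 in row 1 is R1C1.
3 is placed in column 1, which forces R2C1 = 1.
Cage b has sum 11, so R4C2 = 2.
Cage f has sum 8; hence R3C3 = 1.
Cage j has sum 15, which forces R3C5 = 5.
Cage j has sum 15, so R4C4 = 1.
Row 4 already has 1, leaving R4C6 = 4.
Column 6 already has 4; hence R5C6 = 1.
Cage m's pair has sum 3, so R1C5 = 1.
Column 6 already has 1, leaving R1C6 = 2.
4 is placed in row 4, leaving R4C1 = 5.
4 is placed in row 4, so R4C5 = 6.
Cage b has sum 11, which forces R5C1 = 4.
Cage g needs sum 16, which forces R5C5 = 3.
Cage g has sum 16, so R6C5 = 4.
The 4 cells of cage g must have sum 16, leaving R6C6 = 3.
Cage d's pair has sum 6, leaving R2C4 = 4.
Column 5 now contains 4, so R2C5 = 2.
The 4 cells of cage j must have sum 15, leaving R3C4 = 3.
Column 6 now contains 3, leaving R3C6 = 6.
Row 5 now contains 3, which forces R5C2 = 5.
Cage a needs sum 15; hence R5C3 = 2.
The 4 cells of cage a must have sum 15, leaving R5C4 = 6.
Row 6 already has 4, leaving R6C2 = 1.
The two cells of cage h must have sum 6; hence R6C3 = 5.
Row 6 already has 3; hence R6C4 = 2.
Row 2 already has 4, which forces R2C2 = 3.
Row 3 already has 3; hence R3C2 = 4.
Completed grid: 3 6 4 5 1 2 / 1 3 6 4 2 5 / 2 4 1 3 5 6 / 5 2 3 1 6 4 / 4 5 2 6 3 1 / 6 1 5 2 4 3.

6 1 5 2 4 3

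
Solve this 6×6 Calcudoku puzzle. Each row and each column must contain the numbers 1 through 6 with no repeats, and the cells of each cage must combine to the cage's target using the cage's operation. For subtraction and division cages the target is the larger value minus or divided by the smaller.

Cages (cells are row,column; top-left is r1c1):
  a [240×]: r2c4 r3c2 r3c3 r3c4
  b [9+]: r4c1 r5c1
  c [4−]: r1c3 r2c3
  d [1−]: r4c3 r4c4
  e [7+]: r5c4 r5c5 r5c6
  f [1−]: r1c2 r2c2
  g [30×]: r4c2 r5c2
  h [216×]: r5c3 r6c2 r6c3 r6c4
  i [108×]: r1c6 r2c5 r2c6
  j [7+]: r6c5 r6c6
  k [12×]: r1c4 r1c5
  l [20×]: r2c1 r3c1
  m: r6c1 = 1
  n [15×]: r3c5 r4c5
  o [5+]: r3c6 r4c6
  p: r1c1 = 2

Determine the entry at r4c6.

Cage p is a single given cell; hence r1c1 = 2.
The 3 cells of cage i must have product 108, leaving r1c6 = 6.
Cage i needs product 108, which forces r2c5 = 6.
Cage i has product 108; hence r2c6 = 3.
M is a freebie, leaving r6c1 = 1.
The only place for 1 in row 2 is r2c3.
1 is placed in column 3, so r1c3 = 5.
The only place for 1 in row 1 is r1c2.
Cage f's pair has difference 1, which forces r2c2 = 2.
Row 3 needs a 1, and only r3c6 is open for it.
Column 6 now contains 1, which forces r4c6 = 4.
Column 6 now contains 4, leaving r5c6 = 2.
Column 6 now contains 2; hence r6c6 = 5.
Cage j's pair has sum 7, so r6c5 = 2.
Cage h needs product 216, leaving r5c3 = 3.
The only place for 1 in row 4 is r4c4.
The two cells of cage d must have difference 1, so r4c3 = 2.
Column 4 now contains 1; hence r5c4 = 4.
Cage e needs sum 7, which forces r5c5 = 1.
Column 4 already has 4; hence r1c4 = 3.
Cage k needs two cells with product 12, which forces r1c5 = 4.
Column 4 already has 4, leaving r2c4 = 5.
The 4 cells of cage a must have product 240, so r3c4 = 2.
Cage b's pair has sum 9, which forces r4c1 = 3.
3 is placed in row 4, so r4c5 = 5.
4 is placed in row 5, which forces r5c1 = 6.
6 is placed in row 5; hence r5c2 = 5.
Column 4 already has 3, which forces r6c4 = 6.
5 is placed in row 2; hence r2c1 = 4.
The two cells of cage l must have product 20, which forces r3c1 = 5.
Column 5 already has 5; hence r3c5 = 3.
Row 4 already has 5, leaving r4c2 = 6.
The 4 cells of cage h must have product 216, which forces r6c2 = 3.
Row 6 already has 6, which forces r6c3 = 4.
6 is placed in column 2, which forces r3c2 = 4.
4 is placed in column 3, leaving r3c3 = 6.
Filled in: 2 1 5 3 4 6 / 4 2 1 5 6 3 / 5 4 6 2 3 1 / 3 6 2 1 5 4 / 6 5 3 4 1 2 / 1 3 4 6 2 5.

4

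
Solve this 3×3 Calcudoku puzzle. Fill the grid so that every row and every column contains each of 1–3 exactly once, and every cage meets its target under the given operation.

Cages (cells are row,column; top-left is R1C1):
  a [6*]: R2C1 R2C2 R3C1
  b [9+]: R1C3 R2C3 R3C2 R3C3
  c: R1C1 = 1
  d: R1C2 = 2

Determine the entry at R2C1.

C is a freebie, so R1C1 = 1.
D is a freebie, so R1C2 = 2.
Row 1 already has 2, which forces R1C3 = 3.
Cage b has sum 9, which forces R3C2 = 3.
The 3 cells of cage a must have product 6; hence R2C1 = 3.
Column 2 now contains 3; hence R2C2 = 1.
Row 2 now contains 1; hence R2C3 = 2.
Row 3 now contains 3, leaving R3C1 = 2.
Column 3 already has 2; hence R3C3 = 1.
The full grid is 1 2 3 / 3 1 2 / 2 3 1.

3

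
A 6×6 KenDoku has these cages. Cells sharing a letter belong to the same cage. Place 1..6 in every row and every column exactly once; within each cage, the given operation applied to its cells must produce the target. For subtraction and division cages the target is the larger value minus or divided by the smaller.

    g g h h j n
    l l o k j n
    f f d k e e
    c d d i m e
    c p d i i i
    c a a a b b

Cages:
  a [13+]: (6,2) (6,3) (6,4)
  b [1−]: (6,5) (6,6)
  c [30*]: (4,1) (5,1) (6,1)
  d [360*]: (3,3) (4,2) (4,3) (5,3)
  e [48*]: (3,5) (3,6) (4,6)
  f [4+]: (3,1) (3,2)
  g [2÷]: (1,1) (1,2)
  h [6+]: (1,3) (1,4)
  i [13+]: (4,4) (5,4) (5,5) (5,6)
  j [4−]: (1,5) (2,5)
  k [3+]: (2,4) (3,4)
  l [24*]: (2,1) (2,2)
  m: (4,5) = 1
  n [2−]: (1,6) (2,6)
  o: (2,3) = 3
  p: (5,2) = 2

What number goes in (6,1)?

1

O is a freebie, leaving (2,3) = 3.
Cage m is a single given cell, leaving (4,5) = 1.
Cage p is given, which forces (5,2) = 2.
Row 2 needs a 5, and only (2,6) is open for it.
Cage n needs two cells with difference 2, which forces (1,6) = 3.
Cage g needs two cells with quotient 2, so (1,1) = 2.
Row 1 already has 2, leaving (1,5) = 6.
Column 5 already has 6, which forces (2,5) = 2.
2 is placed in column 5; hence (3,5) = 4.
2 is placed in row 2; hence (2,4) = 1.
Cage k's pair has sum 3, which forces (3,4) = 2.
Row 3 now contains 2, so (3,6) = 6.
6 is placed in column 6, leaving (4,6) = 2.
Column 6 already has 2, so (6,6) = 4.
Cage h needs two cells with sum 6, leaving (1,3) = 1.
Column 4 now contains 1, so (1,4) = 5.
Row 3 already has 6; hence (3,3) = 5.
The 4 cells of cage d must have product 360, which forces (4,2) = 3.
Row 4 now contains 3, which forces (4,4) = 4.
4 is placed in column 6, so (5,6) = 1.
The 3 cells of cage a must have sum 13; hence (6,3) = 2.
5 is placed in column 4, which forces (6,4) = 6.
Row 1 now contains 1; hence (1,2) = 4.
Column 2 now contains 4, which forces (2,2) = 6.
The two cells of cage f must have sum 4, leaving (3,1) = 3.
Column 2 already has 3, so (3,2) = 1.
4 is placed in row 4, which forces (4,3) = 6.
Cage d has product 360, which forces (5,3) = 4.
Column 4 already has 6, leaving (5,4) = 3.
Cage i has sum 13, leaving (5,5) = 5.
Cage c has product 30; hence (6,1) = 1.
6 is placed in row 6, leaving (6,2) = 5.
Column 5 now contains 5; hence (6,5) = 3.
Row 2 already has 6, so (2,1) = 4.
6 is placed in row 4, leaving (4,1) = 5.
5 is placed in row 5; hence (5,1) = 6.
The full grid is 2 4 1 5 6 3 / 4 6 3 1 2 5 / 3 1 5 2 4 6 / 5 3 6 4 1 2 / 6 2 4 3 5 1 / 1 5 2 6 3 4.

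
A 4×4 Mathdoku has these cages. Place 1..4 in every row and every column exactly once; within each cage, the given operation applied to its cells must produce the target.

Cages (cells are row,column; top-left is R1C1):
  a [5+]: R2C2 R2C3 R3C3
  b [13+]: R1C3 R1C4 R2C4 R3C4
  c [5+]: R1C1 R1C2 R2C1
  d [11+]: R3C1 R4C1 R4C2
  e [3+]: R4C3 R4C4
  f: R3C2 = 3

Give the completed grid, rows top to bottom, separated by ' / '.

1 2 4 3 / 2 1 3 4 / 4 3 1 2 / 3 4 2 1

Cage b needs sum 13, which forces R1C3 = 4.
The 3 cells of cage d must have sum 11, leaving R3C1 = 4.
Cage f is a single given cell, which forces R3C2 = 3.
3 is placed in row 3, which forces R3C4 = 2.
The 3 cells of cage d must have sum 11, leaving R4C1 = 3.
Cage d has sum 11, so R4C2 = 4.
2 is placed in column 4; hence R4C4 = 1.
Column 1 now contains 3, so R1C1 = 1.
The 3 cells of cage c must have sum 5; hence R1C2 = 2.
2 is placed in column 4, which forces R1C4 = 3.
Cage c has sum 5, so R2C1 = 2.
The 3 cells of cage a must have sum 5, so R2C2 = 1.
Cage a has sum 5, so R2C3 = 3.
Cage b needs sum 13; hence R2C4 = 4.
Row 3 now contains 2, which forces R3C3 = 1.
Row 4 now contains 1, which forces R4C3 = 2.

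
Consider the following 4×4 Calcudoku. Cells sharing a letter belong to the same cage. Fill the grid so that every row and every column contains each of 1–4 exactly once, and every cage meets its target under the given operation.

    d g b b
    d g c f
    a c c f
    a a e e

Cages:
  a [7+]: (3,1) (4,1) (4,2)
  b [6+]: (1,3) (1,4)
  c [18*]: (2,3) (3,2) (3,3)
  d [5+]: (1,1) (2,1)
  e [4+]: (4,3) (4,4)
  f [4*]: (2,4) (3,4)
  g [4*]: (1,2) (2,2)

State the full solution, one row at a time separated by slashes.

The 3 cells of cage c must have product 18, leaving (2,3) = 3.
Cage c has product 18, leaving (3,2) = 3.
Cage c needs product 18, leaving (3,3) = 2.
3 is placed in column 3, leaving (4,3) = 1.
Row 4 now contains 1, leaving (4,4) = 3.
Column 3 now contains 2, leaving (1,3) = 4.
Cage b's pair has sum 6, which forces (1,4) = 2.
The 3 cells of cage a must have sum 7, which forces (3,1) = 1.
1 is placed in row 3, leaving (3,4) = 4.
Column 1 now contains 1, so (1,1) = 3.
Row 1 already has 4, so (1,2) = 1.
Cage d's pair has sum 5, leaving (2,1) = 2.
Cage g needs two cells with product 4; hence (2,2) = 4.
Column 4 already has 4; hence (2,4) = 1.
Column 1 already has 2, so (4,1) = 4.
Column 2 now contains 4, leaving (4,2) = 2.

3 1 4 2 / 2 4 3 1 / 1 3 2 4 / 4 2 1 3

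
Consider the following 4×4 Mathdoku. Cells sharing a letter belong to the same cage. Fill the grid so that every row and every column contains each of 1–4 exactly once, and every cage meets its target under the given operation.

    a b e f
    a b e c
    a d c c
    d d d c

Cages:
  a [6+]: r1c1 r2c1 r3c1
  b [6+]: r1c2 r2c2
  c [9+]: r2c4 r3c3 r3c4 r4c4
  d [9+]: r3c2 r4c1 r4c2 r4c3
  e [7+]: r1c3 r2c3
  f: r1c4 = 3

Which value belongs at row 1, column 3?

4

Cage f is given; hence r1c4 = 3.
3 is placed in row 1, so r1c3 = 4.
The two cells of cage e must have sum 7, leaving r2c3 = 3.
The 4 cells of cage c must have sum 9; hence r3c3 = 2.
2 is placed in column 3; hence r4c3 = 1.
Row 1 now contains 4, leaving r1c2 = 2.
Cage b's pair has sum 6; hence r2c2 = 4.
The 3 cells of cage a must have sum 6, leaving r3c1 = 3.
Row 3 now contains 3, which forces r3c2 = 1.
1 is placed in row 3; hence r3c4 = 4.
Column 1 already has 3, leaving r4c1 = 4.
Column 2 now contains 4, leaving r4c2 = 3.
Column 4 already has 4; hence r4c4 = 2.
Row 1 now contains 2, which forces r1c1 = 1.
The 3 cells of cage a must have sum 6, so r2c1 = 2.
Column 4 now contains 2, which forces r2c4 = 1.
Completed grid: 1 2 4 3 / 2 4 3 1 / 3 1 2 4 / 4 3 1 2.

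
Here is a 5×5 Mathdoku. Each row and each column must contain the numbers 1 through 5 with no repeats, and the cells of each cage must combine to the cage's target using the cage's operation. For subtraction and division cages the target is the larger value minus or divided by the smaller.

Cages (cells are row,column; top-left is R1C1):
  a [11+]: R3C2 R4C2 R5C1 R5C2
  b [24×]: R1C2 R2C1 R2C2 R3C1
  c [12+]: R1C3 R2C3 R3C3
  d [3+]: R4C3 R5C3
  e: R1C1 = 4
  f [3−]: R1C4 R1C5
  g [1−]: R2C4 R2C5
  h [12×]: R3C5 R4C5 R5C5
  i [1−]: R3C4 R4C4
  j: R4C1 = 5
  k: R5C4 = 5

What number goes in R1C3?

E is a freebie, so R1C1 = 4.
J is a freebie; hence R4C1 = 5.
Cage k is a single given cell; hence R5C4 = 5.
Cage f needs two cells with difference 3, so R1C4 = 2.
Cage f needs two cells with difference 3, so R1C5 = 5.
The 4 cells of cage b must have product 24, leaving R2C2 = 4.
Row 1 already has 5, so R1C3 = 3.
The 3 cells of cage c must have sum 12, so R2C3 = 5.
Cage g needs two cells with difference 1, which forces R2C5 = 2.
Cage a has sum 11, so R3C2 = 5.
The 3 cells of cage c must have sum 12, so R3C3 = 4.
Row 3 now contains 4, leaving R3C4 = 3.
Row 3 now contains 3, so R3C5 = 1.
Column 4 already has 3; hence R4C4 = 4.
4 is placed in row 4, which forces R4C5 = 3.
3 is placed in column 5, leaving R5C5 = 4.
Row 1 now contains 3, so R1C2 = 1.
Cage b has product 24, which forces R2C1 = 3.
Column 4 already has 3, so R2C4 = 1.
Row 3 already has 1, so R3C1 = 2.
Column 2 already has 1, which forces R4C2 = 2.
Row 4 now contains 2, so R4C3 = 1.
2 is placed in column 1, so R5C1 = 1.
Column 2 already has 2, so R5C2 = 3.
Column 3 now contains 1, leaving R5C3 = 2.
Completed grid: 4 1 3 2 5 / 3 4 5 1 2 / 2 5 4 3 1 / 5 2 1 4 3 / 1 3 2 5 4.

3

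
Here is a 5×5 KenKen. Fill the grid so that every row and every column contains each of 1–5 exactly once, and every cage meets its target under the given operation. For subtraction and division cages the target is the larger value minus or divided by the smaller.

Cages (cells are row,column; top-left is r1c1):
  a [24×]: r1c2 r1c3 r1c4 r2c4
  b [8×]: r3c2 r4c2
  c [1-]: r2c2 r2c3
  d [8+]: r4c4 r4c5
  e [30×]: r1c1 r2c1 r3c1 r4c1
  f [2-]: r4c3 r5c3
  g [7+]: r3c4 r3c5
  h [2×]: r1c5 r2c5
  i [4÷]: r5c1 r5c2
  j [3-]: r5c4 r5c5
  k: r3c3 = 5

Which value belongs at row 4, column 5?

3

K is a freebie, leaving r3c3 = 5.
Row 1 needs a 5, and only r1c1 is open for it.
The only place for 5 in row 2 is r2c2.
Cage c needs two cells with difference 1, leaving r2c3 = 4.
The only place for 1 in row 3 is r3c1.
Column 1 already has 1, leaving r5c1 = 4.
The two cells of cage i must have quotient 4; hence r5c2 = 1.
Row 5 already has 1, so r5c3 = 3.
Column 3 now contains 3, so r4c3 = 1.
1 is placed in column 3, so r1c3 = 2.
Row 1 now contains 2, leaving r1c5 = 1.
Column 5 now contains 1, leaving r2c5 = 2.
Column 5 now contains 2, which forces r5c5 = 5.
Row 2 already has 2; hence r2c1 = 3.
Cage a needs product 24, so r2c4 = 1.
The 4 cells of cage e must have product 30, which forces r4c1 = 2.
Row 4 now contains 2, which forces r4c2 = 4.
Cage d's pair has sum 8, leaving r4c4 = 5.
5 is placed in column 5; hence r4c5 = 3.
Row 5 already has 5, which forces r5c4 = 2.
Column 2 now contains 4; hence r1c2 = 3.
The 4 cells of cage a must have product 24, leaving r1c4 = 4.
Column 2 now contains 4; hence r3c2 = 2.
The two cells of cage g must have sum 7; hence r3c4 = 3.
Column 5 already has 3, so r3c5 = 4.
The full grid is 5 3 2 4 1 / 3 5 4 1 2 / 1 2 5 3 4 / 2 4 1 5 3 / 4 1 3 2 5.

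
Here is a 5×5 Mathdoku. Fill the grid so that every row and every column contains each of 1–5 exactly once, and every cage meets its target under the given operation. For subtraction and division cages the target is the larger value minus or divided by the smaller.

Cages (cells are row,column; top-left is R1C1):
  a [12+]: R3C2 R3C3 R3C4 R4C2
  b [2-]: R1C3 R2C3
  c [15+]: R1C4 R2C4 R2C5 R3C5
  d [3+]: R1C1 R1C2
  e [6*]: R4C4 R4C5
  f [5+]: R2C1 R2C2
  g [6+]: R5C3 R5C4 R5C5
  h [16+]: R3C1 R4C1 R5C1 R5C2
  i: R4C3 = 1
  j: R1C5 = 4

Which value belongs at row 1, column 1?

1

Cage j is given, which forces R1C5 = 4.
I is a freebie, leaving R4C3 = 1.
Column 3 needs a 4, and only R3C3 is open for it.
Column 3 needs a 2, and only R5C3 is open for it.
Column 4 needs a 4, and only R2C4 is open for it.
In row 2, 1 can only go at R2C5, so R2C5 = 1.
Cage c needs sum 15, leaving R1C4 = 5.
Cage c has sum 15, which forces R3C5 = 5.
The 3 cells of cage g must have sum 6, so R5C4 = 1.
Column 5 now contains 1, so R5C5 = 3.
5 is placed in row 1, leaving R1C3 = 3.
Cage b needs two cells with difference 2, leaving R2C3 = 5.
Cage a has sum 12; hence R3C2 = 1.
The two cells of cage e must have product 6, leaving R4C4 = 3.
Column 5 already has 3, which forces R4C5 = 2.
The two cells of cage d must have sum 3, which forces R1C1 = 1.
Column 2 already has 1, so R1C2 = 2.
2 is placed in column 2; hence R2C2 = 3.
Column 4 already has 3, so R3C4 = 2.
The 4 cells of cage a must have sum 12, leaving R4C2 = 5.
Column 2 now contains 5, so R5C2 = 4.
Row 2 now contains 3, so R2C1 = 2.
Row 3 now contains 2, leaving R3C1 = 3.
5 is placed in row 4; hence R4C1 = 4.
Row 5 already has 4; hence R5C1 = 5.
Filled in: 1 2 3 5 4 / 2 3 5 4 1 / 3 1 4 2 5 / 4 5 1 3 2 / 5 4 2 1 3.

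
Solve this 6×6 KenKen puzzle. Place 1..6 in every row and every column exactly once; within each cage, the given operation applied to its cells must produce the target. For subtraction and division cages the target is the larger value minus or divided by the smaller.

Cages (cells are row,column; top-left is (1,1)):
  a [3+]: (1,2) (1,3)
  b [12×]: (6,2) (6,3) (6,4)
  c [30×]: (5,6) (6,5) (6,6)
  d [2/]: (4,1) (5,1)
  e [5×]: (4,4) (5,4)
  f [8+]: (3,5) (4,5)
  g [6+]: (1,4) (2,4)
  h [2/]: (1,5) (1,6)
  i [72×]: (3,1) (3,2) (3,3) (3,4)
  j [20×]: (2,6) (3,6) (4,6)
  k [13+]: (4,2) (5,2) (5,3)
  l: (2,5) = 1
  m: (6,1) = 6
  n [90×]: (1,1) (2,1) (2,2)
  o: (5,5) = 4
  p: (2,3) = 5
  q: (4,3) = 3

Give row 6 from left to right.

P is a freebie; hence (2,3) = 5.
L is a freebie; hence (2,5) = 1.
Row 2 now contains 1, which forces (2,6) = 4.
Q is a freebie, so (4,3) = 3.
Cage o is given, so (5,5) = 4.
Cage m is given, so (6,1) = 6.
The 3 cells of cage n must have product 90, leaving (1,1) = 5.
The two cells of cage g must have sum 6; hence (1,4) = 4.
6 is placed in column 1, which forces (2,1) = 3.
Cage n has product 90, leaving (2,2) = 6.
4 is placed in row 2, which forces (2,4) = 2.
Cage k needs sum 13, so (5,3) = 6.
The 4 cells of cage i must have product 72, leaving (3,2) = 3.
The 4 cells of cage i must have product 72; hence (3,4) = 6.
6 is placed in row 3, so (3,5) = 2.
Cage f's pair has sum 8, so (4,5) = 6.
Cage b has product 12, leaving (6,4) = 3.
Row 6 now contains 3; hence (6,5) = 5.
Row 6 already has 5; hence (6,6) = 2.
Column 5 already has 6, which forces (1,5) = 3.
The two cells of cage h must have quotient 2; hence (1,6) = 6.
Cage c has product 30, which forces (5,6) = 3.
Row 3 needs a 5, and only (3,6) is open for it.
5 is placed in column 6, which forces (4,6) = 1.
1 is placed in row 4, so (4,4) = 5.
Cage e needs two cells with product 5, so (5,4) = 1.
The two cells of cage d must have quotient 2, so (4,1) = 4.
Row 4 already has 5; hence (4,2) = 2.
Row 5 already has 1, leaving (5,1) = 2.
Cage k needs sum 13; hence (5,2) = 5.
Column 2 now contains 2, which forces (1,2) = 1.
Cage a's pair has sum 3, which forces (1,3) = 2.
Column 1 already has 4, so (3,1) = 1.
The 4 cells of cage i must have product 72, leaving (3,3) = 4.
1 is placed in column 2; hence (6,2) = 4.
4 is placed in column 3, leaving (6,3) = 1.
Filled in: 5 1 2 4 3 6 / 3 6 5 2 1 4 / 1 3 4 6 2 5 / 4 2 3 5 6 1 / 2 5 6 1 4 3 / 6 4 1 3 5 2.

6 4 1 3 5 2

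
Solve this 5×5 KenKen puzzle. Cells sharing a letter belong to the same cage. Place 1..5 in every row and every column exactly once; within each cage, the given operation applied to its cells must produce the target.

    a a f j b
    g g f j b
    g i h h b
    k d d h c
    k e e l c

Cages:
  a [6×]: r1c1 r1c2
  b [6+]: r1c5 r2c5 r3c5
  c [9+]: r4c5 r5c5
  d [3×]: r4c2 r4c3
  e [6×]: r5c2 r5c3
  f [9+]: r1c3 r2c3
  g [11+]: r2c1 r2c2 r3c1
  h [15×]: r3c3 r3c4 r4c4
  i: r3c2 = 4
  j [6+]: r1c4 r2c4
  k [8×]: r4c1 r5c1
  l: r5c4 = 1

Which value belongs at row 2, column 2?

5

I is a freebie; hence r3c2 = 4.
L is a freebie, leaving r5c4 = 1.
The 3 cells of cage h must have product 15, which forces r3c3 = 1.
Column 3 already has 1, so r4c3 = 3.
3 is placed in row 4, which forces r4c4 = 5.
Row 4 now contains 5; hence r4c5 = 4.
3 is placed in column 3, so r5c3 = 2.
Column 5 already has 4; hence r5c5 = 5.
Column 4 now contains 5, so r3c4 = 3.
3 is placed in row 3, leaving r3c5 = 2.
Row 4 already has 4, leaving r4c1 = 2.
3 is placed in row 4, leaving r4c2 = 1.
Row 5 now contains 2, leaving r5c1 = 4.
Row 5 now contains 2, leaving r5c2 = 3.
Column 1 already has 2, which forces r1c1 = 3.
Column 2 now contains 3, so r1c2 = 2.
Row 1 already has 2, leaving r1c4 = 4.
Row 1 now contains 3, which forces r1c5 = 1.
Cage g has sum 11; hence r2c1 = 1.
Cage g needs sum 11; hence r2c2 = 5.
Row 2 now contains 5, leaving r2c3 = 4.
4 is placed in column 4, which forces r2c4 = 2.
Column 5 already has 1, which forces r2c5 = 3.
2 is placed in row 3, so r3c1 = 5.
4 is placed in row 1, so r1c3 = 5.
Filled in: 3 2 5 4 1 / 1 5 4 2 3 / 5 4 1 3 2 / 2 1 3 5 4 / 4 3 2 1 5.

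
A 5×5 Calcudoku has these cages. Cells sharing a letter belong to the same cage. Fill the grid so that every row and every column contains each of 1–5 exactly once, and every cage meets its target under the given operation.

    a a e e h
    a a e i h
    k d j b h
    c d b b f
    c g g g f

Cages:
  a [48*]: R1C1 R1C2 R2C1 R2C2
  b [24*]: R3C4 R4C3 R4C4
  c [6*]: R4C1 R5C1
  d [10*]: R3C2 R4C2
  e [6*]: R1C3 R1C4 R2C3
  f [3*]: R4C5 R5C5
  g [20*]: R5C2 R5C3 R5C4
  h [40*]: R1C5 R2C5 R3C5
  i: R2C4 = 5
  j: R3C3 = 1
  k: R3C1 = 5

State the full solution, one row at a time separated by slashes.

Cage i is a single given cell, leaving R2C4 = 5.
Cage k is a single given cell; hence R3C1 = 5.
Row 3 already has 5; hence R3C2 = 2.
Cage j is given, leaving R3C3 = 1.
Row 3 already has 2, which forces R3C5 = 4.
Column 2 now contains 2, which forces R4C2 = 5.
Cage e has product 6, so R1C4 = 1.
The 3 cells of cage h must have product 40, which forces R1C5 = 5.
Column 5 already has 4, leaving R2C5 = 2.
Row 3 already has 4, which forces R3C4 = 3.
Cage g has product 20; hence R5C3 = 5.
Column 4 now contains 1, leaving R5C4 = 4.
Cage e needs product 6, so R1C3 = 2.
Row 2 now contains 2, so R2C3 = 3.
Cage b needs product 24, which forces R4C3 = 4.
Column 4 already has 4, so R4C4 = 2.
Row 5 already has 4, so R5C2 = 1.
Row 5 already has 1, leaving R5C5 = 3.
Cage a needs product 48, which forces R1C1 = 4.
Cage a needs product 48, leaving R1C2 = 3.
Cage a has product 48; hence R2C1 = 1.
1 is placed in column 2, leaving R2C2 = 4.
Row 4 now contains 2; hence R4C1 = 3.
Column 5 already has 3, so R4C5 = 1.
3 is placed in row 5; hence R5C1 = 2.

4 3 2 1 5 / 1 4 3 5 2 / 5 2 1 3 4 / 3 5 4 2 1 / 2 1 5 4 3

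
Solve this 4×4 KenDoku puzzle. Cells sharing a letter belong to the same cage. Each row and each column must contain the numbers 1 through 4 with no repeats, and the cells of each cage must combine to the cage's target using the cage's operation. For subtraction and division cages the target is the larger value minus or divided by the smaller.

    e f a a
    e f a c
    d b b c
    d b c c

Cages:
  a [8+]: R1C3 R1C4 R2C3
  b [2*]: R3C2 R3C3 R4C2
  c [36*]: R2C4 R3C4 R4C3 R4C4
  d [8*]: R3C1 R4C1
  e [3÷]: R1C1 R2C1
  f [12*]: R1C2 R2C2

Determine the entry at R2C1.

The 3 cells of cage b must have product 2, leaving R3C2 = 2.
The 3 cells of cage b must have product 2, so R3C3 = 1.
Cage b has product 2, which forces R4C2 = 1.
Cage c has product 36, which forces R4C3 = 3.
Row 4 already has 1; hence R4C4 = 4.
Cage a needs sum 8, so R1C3 = 4.
The 3 cells of cage a must have sum 8; hence R1C4 = 2.
Cage a has sum 8, leaving R2C3 = 2.
Cage c has product 36, so R2C4 = 1.
Row 3 already has 2; hence R3C1 = 4.
Column 4 now contains 4, so R3C4 = 3.
Row 4 now contains 4, so R4C1 = 2.
The two cells of cage e must have quotient 3, which forces R1C1 = 1.
4 is placed in row 1; hence R1C2 = 3.
Row 2 now contains 1, so R2C1 = 3.
Cage f's pair has product 12; hence R2C2 = 4.
Filled in: 1 3 4 2 / 3 4 2 1 / 4 2 1 3 / 2 1 3 4.

3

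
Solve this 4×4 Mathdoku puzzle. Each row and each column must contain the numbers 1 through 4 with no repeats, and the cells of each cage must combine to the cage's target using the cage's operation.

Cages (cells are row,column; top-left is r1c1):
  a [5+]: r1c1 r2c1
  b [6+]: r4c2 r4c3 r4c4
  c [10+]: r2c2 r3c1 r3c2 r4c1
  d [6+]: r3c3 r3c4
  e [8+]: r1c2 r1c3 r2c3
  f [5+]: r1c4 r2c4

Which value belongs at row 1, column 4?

1

The only place for 4 in row 4 is r4c1.
Column 1 needs a 1, and only r3c1 is open for it.
In row 3, 3 can only go at r3c2, so r3c2 = 3.
Cage c needs sum 10, which forces r2c2 = 2.
Column 2 now contains 2, which forces r4c2 = 1.
Cage a needs two cells with sum 5, which forces r1c1 = 2.
Column 2 already has 1; hence r1c2 = 4.
Row 1 now contains 4, so r1c4 = 1.
Row 2 now contains 2, leaving r2c1 = 3.
Row 2 now contains 3, which forces r2c3 = 1.
Row 2 now contains 3; hence r2c4 = 4.
4 is placed in column 4, leaving r3c4 = 2.
Column 4 already has 2, so r4c4 = 3.
Row 1 already has 1, leaving r1c3 = 3.
Row 3 already has 2, which forces r3c3 = 4.
Row 4 now contains 3, so r4c3 = 2.
The full grid is 2 4 3 1 / 3 2 1 4 / 1 3 4 2 / 4 1 2 3.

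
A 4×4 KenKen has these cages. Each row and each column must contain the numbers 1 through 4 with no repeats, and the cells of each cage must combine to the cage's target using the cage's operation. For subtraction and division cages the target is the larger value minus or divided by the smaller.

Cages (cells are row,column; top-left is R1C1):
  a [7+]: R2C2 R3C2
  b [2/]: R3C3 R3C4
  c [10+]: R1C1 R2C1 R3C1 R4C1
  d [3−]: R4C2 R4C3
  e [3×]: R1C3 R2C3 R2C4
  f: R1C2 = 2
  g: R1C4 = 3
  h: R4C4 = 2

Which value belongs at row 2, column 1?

2

Cage f is given, so R1C2 = 2.
Cage e needs product 3, so R1C3 = 1.
G is a freebie, leaving R1C4 = 3.
Cage e needs product 3, leaving R2C3 = 3.
The 3 cells of cage e must have product 3, which forces R2C4 = 1.
Column 3 now contains 1, leaving R4C3 = 4.
H is a freebie, so R4C4 = 2.
Row 1 now contains 3, which forces R1C1 = 4.
Cage c needs sum 10; hence R2C1 = 2.
Row 2 already has 3, so R2C2 = 4.
Cage a's pair has sum 7, which forces R3C2 = 3.
Column 3 now contains 4, leaving R3C3 = 2.
2 is placed in column 4, leaving R3C4 = 4.
Row 4 now contains 4; hence R4C2 = 1.
Row 3 already has 3, which forces R3C1 = 1.
1 is placed in row 4, which forces R4C1 = 3.
The full grid is 4 2 1 3 / 2 4 3 1 / 1 3 2 4 / 3 1 4 2.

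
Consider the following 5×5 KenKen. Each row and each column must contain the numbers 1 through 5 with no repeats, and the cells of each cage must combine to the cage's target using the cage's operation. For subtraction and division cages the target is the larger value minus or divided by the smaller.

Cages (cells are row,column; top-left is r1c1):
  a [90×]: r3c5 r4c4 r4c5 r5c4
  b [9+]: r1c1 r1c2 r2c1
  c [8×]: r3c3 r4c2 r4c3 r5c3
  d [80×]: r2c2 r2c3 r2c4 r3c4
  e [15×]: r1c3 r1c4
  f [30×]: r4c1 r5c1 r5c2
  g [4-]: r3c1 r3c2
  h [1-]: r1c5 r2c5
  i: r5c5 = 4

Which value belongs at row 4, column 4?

The 4 cells of cage c must have product 8, leaving r4c2 = 1.
Cage i is a single given cell, which forces r5c5 = 4.
Cage g needs two cells with difference 4, so r3c1 = 1.
Column 2 now contains 1, leaving r3c2 = 5.
Cage c has product 8; hence r5c3 = 1.
The only place for 1 in row 1 is r1c5.
Cage h needs two cells with difference 1; hence r2c5 = 2.
Column 5 already has 2, leaving r3c5 = 3.
Column 5 now contains 3, which forces r4c5 = 5.
Row 2 already has 2; hence r2c2 = 4.
Cage d needs product 80, which forces r2c3 = 5.
Cage d has product 80, leaving r2c4 = 1.
The 4 cells of cage d must have product 80, so r3c4 = 4.
Cage f has product 30, so r5c1 = 5.
Cage b has sum 9, leaving r1c1 = 4.
Cage b has sum 9, leaving r1c2 = 2.
Column 3 already has 5; hence r1c3 = 3.
The two cells of cage e must have product 15, so r1c4 = 5.
Row 2 already has 4; hence r2c1 = 3.
Row 3 now contains 4, which forces r3c3 = 2.
3 is placed in column 1, so r4c1 = 2.
Cage c needs product 8, which forces r4c3 = 4.
Row 4 now contains 2, so r4c4 = 3.
Column 2 now contains 2, which forces r5c2 = 3.
Column 4 already has 3, leaving r5c4 = 2.
The full grid is 4 2 3 5 1 / 3 4 5 1 2 / 1 5 2 4 3 / 2 1 4 3 5 / 5 3 1 2 4.

3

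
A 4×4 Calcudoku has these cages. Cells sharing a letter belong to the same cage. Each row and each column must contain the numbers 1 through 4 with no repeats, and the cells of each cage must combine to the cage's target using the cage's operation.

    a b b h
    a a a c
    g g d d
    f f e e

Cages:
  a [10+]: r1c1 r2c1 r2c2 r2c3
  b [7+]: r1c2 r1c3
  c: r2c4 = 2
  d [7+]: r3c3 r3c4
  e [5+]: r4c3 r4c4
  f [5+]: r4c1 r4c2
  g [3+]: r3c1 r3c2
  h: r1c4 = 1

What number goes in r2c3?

1

H is a freebie, leaving r1c4 = 1.
Cage c is a single given cell, so r2c4 = 2.
Cage a has sum 10, so r1c1 = 2.
2 is placed in column 1, leaving r3c1 = 1.
Row 3 now contains 1, so r3c2 = 2.
Cage f needs two cells with sum 5; hence r4c1 = 4.
Cage f needs two cells with sum 5, so r4c2 = 1.
1 is placed in row 4; hence r4c3 = 2.
Row 4 now contains 4, which forces r4c4 = 3.
4 is placed in column 1; hence r2c1 = 3.
Cage a has sum 10; hence r2c2 = 4.
Cage a has sum 10, so r2c3 = 1.
Cage d needs two cells with sum 7, so r3c3 = 3.
3 is placed in column 4, leaving r3c4 = 4.
Column 2 now contains 4, which forces r1c2 = 3.
Column 3 already has 3, leaving r1c3 = 4.
The full grid is 2 3 4 1 / 3 4 1 2 / 1 2 3 4 / 4 1 2 3.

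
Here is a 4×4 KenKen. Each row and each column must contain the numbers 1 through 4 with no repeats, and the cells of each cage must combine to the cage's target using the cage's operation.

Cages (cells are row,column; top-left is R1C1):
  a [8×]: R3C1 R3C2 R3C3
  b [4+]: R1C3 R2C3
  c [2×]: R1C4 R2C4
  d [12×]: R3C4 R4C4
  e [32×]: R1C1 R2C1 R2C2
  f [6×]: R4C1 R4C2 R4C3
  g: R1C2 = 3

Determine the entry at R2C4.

Cage e has product 32, so R1C1 = 4.
G is a freebie; hence R1C2 = 3.
Row 1 now contains 3, which forces R1C3 = 1.
1 is placed in row 1, so R1C4 = 2.
The 3 cells of cage e must have product 32, which forces R2C1 = 2.
Cage e needs product 32, so R2C2 = 4.
Column 3 already has 1, so R2C3 = 3.
Column 4 already has 2, leaving R2C4 = 1.
Column 1 now contains 2, so R3C1 = 1.
Row 3 now contains 1, leaving R3C2 = 2.
Row 3 now contains 2, which forces R3C3 = 4.
4 is placed in row 3; hence R3C4 = 3.
Column 1 now contains 1; hence R4C1 = 3.
Column 2 now contains 2, which forces R4C2 = 1.
Column 3 already has 3; hence R4C3 = 2.
3 is placed in column 4; hence R4C4 = 4.
Filled in: 4 3 1 2 / 2 4 3 1 / 1 2 4 3 / 3 1 2 4.

1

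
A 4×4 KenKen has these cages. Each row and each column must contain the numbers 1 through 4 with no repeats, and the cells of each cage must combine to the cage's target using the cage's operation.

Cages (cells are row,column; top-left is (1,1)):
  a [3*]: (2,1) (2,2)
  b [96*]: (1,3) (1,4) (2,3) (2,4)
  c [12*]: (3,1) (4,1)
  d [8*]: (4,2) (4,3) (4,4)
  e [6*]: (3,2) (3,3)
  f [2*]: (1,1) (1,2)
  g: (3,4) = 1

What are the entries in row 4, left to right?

G is a freebie, leaving (3,4) = 1.
The only place for 4 in row 3 is (3,1).
4 is placed in column 1, leaving (4,1) = 3.
Column 1 now contains 3, leaving (2,1) = 1.
Cage a's pair has product 3, which forces (2,2) = 3.
3 is placed in column 2, leaving (3,2) = 2.
Row 3 already has 2, which forces (3,3) = 3.
Column 1 already has 1; hence (1,1) = 2.
Column 2 now contains 2; hence (1,2) = 1.
Cage b needs product 96, so (1,3) = 4.
Cage b has product 96, which forces (1,4) = 3.
Cage b has product 96, which forces (2,3) = 2.
Cage b needs product 96, leaving (2,4) = 4.
1 is placed in column 2, which forces (4,2) = 4.
2 is placed in column 3; hence (4,3) = 1.
4 is placed in column 4, leaving (4,4) = 2.
The full grid is 2 1 4 3 / 1 3 2 4 / 4 2 3 1 / 3 4 1 2.

3 4 1 2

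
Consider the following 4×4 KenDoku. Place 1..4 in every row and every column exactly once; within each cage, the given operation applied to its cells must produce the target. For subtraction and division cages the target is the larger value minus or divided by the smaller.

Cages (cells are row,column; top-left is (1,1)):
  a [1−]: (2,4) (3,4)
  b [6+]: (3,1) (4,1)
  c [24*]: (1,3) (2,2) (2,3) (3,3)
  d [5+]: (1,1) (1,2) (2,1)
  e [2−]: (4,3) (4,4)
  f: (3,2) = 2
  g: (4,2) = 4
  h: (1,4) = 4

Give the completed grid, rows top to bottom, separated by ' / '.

3 1 2 4 / 1 3 4 2 / 4 2 1 3 / 2 4 3 1

H is a freebie, which forces (1,4) = 4.
F is a freebie, which forces (3,2) = 2.
Cage g is given, which forces (4,2) = 4.
Cage d has sum 5, which forces (1,1) = 3.
2 is placed in column 2; hence (1,2) = 1.
1 is placed in row 1, so (1,3) = 2.
Cage d has sum 5; hence (2,1) = 1.
Column 2 now contains 1; hence (2,2) = 3.
Row 2 now contains 3, which forces (2,3) = 4.
The two cells of cage a must have difference 1, so (2,4) = 2.
Row 3 already has 2, leaving (3,1) = 4.
Row 4 now contains 4, which forces (4,1) = 2.
Cage c has product 24, so (3,3) = 1.
1 is placed in row 3, leaving (3,4) = 3.
1 is placed in column 3, leaving (4,3) = 3.
Column 4 now contains 3, so (4,4) = 1.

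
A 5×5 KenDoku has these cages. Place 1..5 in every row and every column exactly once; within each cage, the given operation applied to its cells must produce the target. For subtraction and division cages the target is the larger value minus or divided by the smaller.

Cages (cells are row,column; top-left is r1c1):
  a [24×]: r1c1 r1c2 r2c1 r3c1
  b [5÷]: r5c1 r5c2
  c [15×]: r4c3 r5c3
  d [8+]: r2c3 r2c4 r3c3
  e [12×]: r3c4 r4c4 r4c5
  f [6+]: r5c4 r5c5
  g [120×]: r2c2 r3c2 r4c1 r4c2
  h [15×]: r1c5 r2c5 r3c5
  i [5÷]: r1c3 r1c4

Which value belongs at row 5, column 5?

2

In row 5, 3 can only go at r5c3, so r5c3 = 3.
Column 3 already has 3, so r4c3 = 5.
Column 3 already has 5; hence r1c3 = 1.
Cage i's pair has quotient 5, leaving r1c4 = 5.
5 is placed in row 1, which forces r1c5 = 3.
Cage d has sum 8, so r2c3 = 4.
Cage d needs sum 8, so r2c4 = 2.
Cage d needs sum 8, leaving r3c3 = 2.
In row 5, 2 can only go at r5c5, so r5c5 = 2.
Cage f's pair has sum 6; hence r5c4 = 4.
The 3 cells of cage e must have product 12; hence r4c5 = 4.
Cage g has product 120; hence r2c2 = 5.
Row 2 now contains 5, so r2c5 = 1.
Cage g has product 120; hence r3c2 = 4.
Column 5 already has 1, so r3c5 = 5.
Column 2 already has 5, leaving r5c2 = 1.
The 4 cells of cage a must have product 24, so r1c1 = 4.
4 is placed in column 2; hence r1c2 = 2.
Row 2 already has 1, so r2c1 = 3.
Cage a has product 24, leaving r3c1 = 1.
1 is placed in row 3, leaving r3c4 = 3.
Column 1 now contains 3, leaving r4c1 = 2.
2 is placed in column 2, leaving r4c2 = 3.
3 is placed in column 4, leaving r4c4 = 1.
Row 5 already has 1, leaving r5c1 = 5.
Filled in: 4 2 1 5 3 / 3 5 4 2 1 / 1 4 2 3 5 / 2 3 5 1 4 / 5 1 3 4 2.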